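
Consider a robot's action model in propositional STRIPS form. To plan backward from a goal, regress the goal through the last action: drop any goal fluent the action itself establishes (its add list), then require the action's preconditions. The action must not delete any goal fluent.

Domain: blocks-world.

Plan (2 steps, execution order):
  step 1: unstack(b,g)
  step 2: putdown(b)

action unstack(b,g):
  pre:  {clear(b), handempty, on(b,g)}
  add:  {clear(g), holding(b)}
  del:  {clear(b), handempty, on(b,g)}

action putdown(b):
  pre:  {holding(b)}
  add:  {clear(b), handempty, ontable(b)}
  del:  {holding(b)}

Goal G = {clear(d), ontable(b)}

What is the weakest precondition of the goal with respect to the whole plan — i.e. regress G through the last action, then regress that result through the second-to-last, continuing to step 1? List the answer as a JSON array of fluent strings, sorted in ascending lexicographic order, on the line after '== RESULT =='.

Regress step by step:
  through step 2 (putdown(b)): drop {ontable(b)}, keep {clear(d)}, require {holding(b)}
    → {clear(d), holding(b)}
  through step 1 (unstack(b,g)): drop {holding(b)}, keep {clear(d)}, require {clear(b), handempty, on(b,g)}
    → {clear(b), clear(d), handempty, on(b,g)}

== RESULT ==
["clear(b)", "clear(d)", "handempty", "on(b,g)"]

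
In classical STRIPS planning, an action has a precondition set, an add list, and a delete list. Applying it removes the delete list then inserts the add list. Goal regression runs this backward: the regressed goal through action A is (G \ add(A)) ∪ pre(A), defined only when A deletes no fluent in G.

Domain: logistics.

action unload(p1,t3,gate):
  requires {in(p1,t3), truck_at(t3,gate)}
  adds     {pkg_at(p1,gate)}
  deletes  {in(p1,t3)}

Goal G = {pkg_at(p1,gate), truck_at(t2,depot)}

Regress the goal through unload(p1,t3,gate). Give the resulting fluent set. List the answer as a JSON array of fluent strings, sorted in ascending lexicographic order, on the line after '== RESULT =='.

Regress:
  G ∩ del = {}  (empty — regression defined)
  G \ add = {pkg_at(p1,gate), truck_at(t2,depot)} \ {pkg_at(p1,gate)} = {truck_at(t2,depot)}
  ∪ pre   = {truck_at(t2,depot)} ∪ {in(p1,t3), truck_at(t3,gate)}
          = {in(p1,t3), truck_at(t2,depot), truck_at(t3,gate)}

== RESULT ==
["in(p1,t3)", "truck_at(t2,depot)", "truck_at(t3,gate)"]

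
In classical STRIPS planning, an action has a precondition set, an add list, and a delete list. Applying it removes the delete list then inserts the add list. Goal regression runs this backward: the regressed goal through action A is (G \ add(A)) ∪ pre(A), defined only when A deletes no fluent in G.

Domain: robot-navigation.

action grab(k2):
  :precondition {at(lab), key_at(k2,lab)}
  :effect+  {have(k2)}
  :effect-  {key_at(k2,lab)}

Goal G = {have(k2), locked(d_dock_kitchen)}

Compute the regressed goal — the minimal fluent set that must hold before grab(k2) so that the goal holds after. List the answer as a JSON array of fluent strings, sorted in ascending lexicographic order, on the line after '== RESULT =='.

Regress:
  G ∩ del = {}  (empty — regression defined)
  G \ add = {have(k2), locked(d_dock_kitchen)} \ {have(k2)} = {locked(d_dock_kitchen)}
  ∪ pre   = {locked(d_dock_kitchen)} ∪ {at(lab), key_at(k2,lab)}
          = {at(lab), key_at(k2,lab), locked(d_dock_kitchen)}

== RESULT ==
["at(lab)", "key_at(k2,lab)", "locked(d_dock_kitchen)"]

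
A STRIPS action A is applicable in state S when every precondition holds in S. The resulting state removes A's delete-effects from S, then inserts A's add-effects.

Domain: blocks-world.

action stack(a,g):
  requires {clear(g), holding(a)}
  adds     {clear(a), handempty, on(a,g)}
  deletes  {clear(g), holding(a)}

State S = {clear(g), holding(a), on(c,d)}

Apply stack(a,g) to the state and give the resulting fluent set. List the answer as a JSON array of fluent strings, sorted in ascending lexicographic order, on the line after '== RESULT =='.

Compute (S \ del) ∪ add:
  pre ⊆ S: {clear(g), holding(a)} ⊆ S  — applicable
  S \ del = {on(c,d)}
  ∪ add   = {clear(a), handempty, on(a,g), on(c,d)}

== RESULT ==
["clear(a)", "handempty", "on(a,g)", "on(c,d)"]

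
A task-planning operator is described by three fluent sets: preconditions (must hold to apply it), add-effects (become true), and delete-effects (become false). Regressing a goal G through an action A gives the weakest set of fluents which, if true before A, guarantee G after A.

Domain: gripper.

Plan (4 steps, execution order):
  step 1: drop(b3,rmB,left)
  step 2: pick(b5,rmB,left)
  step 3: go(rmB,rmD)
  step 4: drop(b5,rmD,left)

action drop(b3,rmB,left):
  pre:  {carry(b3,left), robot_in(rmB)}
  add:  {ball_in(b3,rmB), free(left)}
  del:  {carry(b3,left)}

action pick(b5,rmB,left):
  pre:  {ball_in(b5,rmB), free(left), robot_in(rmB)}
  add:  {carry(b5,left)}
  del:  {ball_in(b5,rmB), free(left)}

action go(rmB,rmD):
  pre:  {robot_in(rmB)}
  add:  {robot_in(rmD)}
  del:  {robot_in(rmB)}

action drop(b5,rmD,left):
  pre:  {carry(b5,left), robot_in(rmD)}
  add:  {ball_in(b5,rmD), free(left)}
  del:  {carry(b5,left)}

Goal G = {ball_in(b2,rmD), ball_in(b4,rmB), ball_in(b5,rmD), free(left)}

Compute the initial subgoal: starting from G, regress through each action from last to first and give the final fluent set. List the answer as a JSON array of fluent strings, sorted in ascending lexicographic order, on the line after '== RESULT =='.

Work backward from the goal:
  through step 4 (drop(b5,rmD,left)): drop {ball_in(b5,rmD), free(left)}, keep {ball_in(b2,rmD), ball_in(b4,rmB)}, require {carry(b5,left), robot_in(rmD)}
    → {ball_in(b2,rmD), ball_in(b4,rmB), carry(b5,left), robot_in(rmD)}
  through step 3 (go(rmB,rmD)): drop {robot_in(rmD)}, keep {ball_in(b2,rmD), ball_in(b4,rmB), carry(b5,left)}, require {robot_in(rmB)}
    → {ball_in(b2,rmD), ball_in(b4,rmB), carry(b5,left), robot_in(rmB)}
  through step 2 (pick(b5,rmB,left)): drop {carry(b5,left)}, keep {ball_in(b2,rmD), ball_in(b4,rmB), robot_in(rmB)}, require {ball_in(b5,rmB), free(left), robot_in(rmB)}
    → {ball_in(b2,rmD), ball_in(b4,rmB), ball_in(b5,rmB), free(left), robot_in(rmB)}
  through step 1 (drop(b3,rmB,left)): drop {free(left)}, keep {ball_in(b2,rmD), ball_in(b4,rmB), ball_in(b5,rmB), robot_in(rmB)}, require {carry(b3,left), robot_in(rmB)}
    → {ball_in(b2,rmD), ball_in(b4,rmB), ball_in(b5,rmB), carry(b3,left), robot_in(rmB)}

== RESULT ==
["ball_in(b2,rmD)", "ball_in(b4,rmB)", "ball_in(b5,rmB)", "carry(b3,left)", "robot_in(rmB)"]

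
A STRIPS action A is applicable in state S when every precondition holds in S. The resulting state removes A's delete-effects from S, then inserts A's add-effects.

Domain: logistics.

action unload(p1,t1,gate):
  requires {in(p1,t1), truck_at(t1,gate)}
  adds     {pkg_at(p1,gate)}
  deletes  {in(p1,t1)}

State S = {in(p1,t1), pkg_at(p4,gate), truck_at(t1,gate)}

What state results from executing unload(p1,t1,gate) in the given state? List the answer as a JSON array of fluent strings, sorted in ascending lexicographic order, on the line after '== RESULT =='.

Progress:
  pre ⊆ S: {in(p1,t1), truck_at(t1,gate)} ⊆ S  — applicable
  S \ del = {pkg_at(p4,gate), truck_at(t1,gate)}
  ∪ add   = {pkg_at(p1,gate), pkg_at(p4,gate), truck_at(t1,gate)}

== RESULT ==
["pkg_at(p1,gate)", "pkg_at(p4,gate)", "truck_at(t1,gate)"]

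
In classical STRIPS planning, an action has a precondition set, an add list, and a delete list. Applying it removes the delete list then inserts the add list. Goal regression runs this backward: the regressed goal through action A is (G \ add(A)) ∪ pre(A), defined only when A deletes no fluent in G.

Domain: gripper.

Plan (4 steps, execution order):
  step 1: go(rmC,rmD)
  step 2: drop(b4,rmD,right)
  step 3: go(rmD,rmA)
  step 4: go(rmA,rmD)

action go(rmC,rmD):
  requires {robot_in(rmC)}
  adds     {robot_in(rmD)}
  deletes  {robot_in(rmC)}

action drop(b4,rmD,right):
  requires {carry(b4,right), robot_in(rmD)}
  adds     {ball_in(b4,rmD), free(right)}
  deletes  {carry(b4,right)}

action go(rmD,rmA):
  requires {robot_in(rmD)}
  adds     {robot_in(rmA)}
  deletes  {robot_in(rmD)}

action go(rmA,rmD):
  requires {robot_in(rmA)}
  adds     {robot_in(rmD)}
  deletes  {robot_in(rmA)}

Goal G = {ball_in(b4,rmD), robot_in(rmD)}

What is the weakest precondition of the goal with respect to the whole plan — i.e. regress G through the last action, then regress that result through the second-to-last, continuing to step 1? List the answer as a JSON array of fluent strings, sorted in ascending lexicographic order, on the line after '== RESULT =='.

Work backward from the goal:
  through step 4 (go(rmA,rmD)): drop {robot_in(rmD)}, keep {ball_in(b4,rmD)}, require {robot_in(rmA)}
    → {ball_in(b4,rmD), robot_in(rmA)}
  through step 3 (go(rmD,rmA)): drop {robot_in(rmA)}, keep {ball_in(b4,rmD)}, require {robot_in(rmD)}
    → {ball_in(b4,rmD), robot_in(rmD)}
  through step 2 (drop(b4,rmD,right)): drop {ball_in(b4,rmD)}, keep {robot_in(rmD)}, require {carry(b4,right), robot_in(rmD)}
    → {carry(b4,right), robot_in(rmD)}
  through step 1 (go(rmC,rmD)): drop {robot_in(rmD)}, keep {carry(b4,right)}, require {robot_in(rmC)}
    → {carry(b4,right), robot_in(rmC)}

== RESULT ==
["carry(b4,right)", "robot_in(rmC)"]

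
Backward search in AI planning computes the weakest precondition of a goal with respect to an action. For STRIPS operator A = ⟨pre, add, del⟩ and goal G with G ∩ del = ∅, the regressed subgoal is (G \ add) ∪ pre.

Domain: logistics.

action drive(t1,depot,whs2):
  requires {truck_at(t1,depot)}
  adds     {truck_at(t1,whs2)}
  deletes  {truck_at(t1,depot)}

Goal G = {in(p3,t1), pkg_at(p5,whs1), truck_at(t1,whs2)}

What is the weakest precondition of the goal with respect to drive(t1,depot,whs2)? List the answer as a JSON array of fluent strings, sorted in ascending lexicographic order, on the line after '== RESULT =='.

Compute (G \ add) ∪ pre:
  G ∩ del = {}  (empty — regression defined)
  G \ add = {in(p3,t1), pkg_at(p5,whs1), truck_at(t1,whs2)} \ {truck_at(t1,whs2)} = {in(p3,t1), pkg_at(p5,whs1)}
  ∪ pre   = {in(p3,t1), pkg_at(p5,whs1)} ∪ {truck_at(t1,depot)}
          = {in(p3,t1), pkg_at(p5,whs1), truck_at(t1,depot)}

== RESULT ==
["in(p3,t1)", "pkg_at(p5,whs1)", "truck_at(t1,depot)"]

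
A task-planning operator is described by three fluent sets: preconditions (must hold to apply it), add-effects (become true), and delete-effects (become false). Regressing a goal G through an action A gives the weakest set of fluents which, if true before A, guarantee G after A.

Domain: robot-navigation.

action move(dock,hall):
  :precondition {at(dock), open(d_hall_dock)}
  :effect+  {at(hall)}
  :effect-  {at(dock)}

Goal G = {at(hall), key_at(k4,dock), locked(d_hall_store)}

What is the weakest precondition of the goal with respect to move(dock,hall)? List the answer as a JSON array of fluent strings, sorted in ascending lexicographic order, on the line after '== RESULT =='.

Regress:
  G ∩ del = {}  (empty — regression defined)
  G \ add = {at(hall), key_at(k4,dock), locked(d_hall_store)} \ {at(hall)} = {key_at(k4,dock), locked(d_hall_store)}
  ∪ pre   = {key_at(k4,dock), locked(d_hall_store)} ∪ {at(dock), open(d_hall_dock)}
          = {at(dock), key_at(k4,dock), locked(d_hall_store), open(d_hall_dock)}

== RESULT ==
["at(dock)", "key_at(k4,dock)", "locked(d_hall_store)", "open(d_hall_dock)"]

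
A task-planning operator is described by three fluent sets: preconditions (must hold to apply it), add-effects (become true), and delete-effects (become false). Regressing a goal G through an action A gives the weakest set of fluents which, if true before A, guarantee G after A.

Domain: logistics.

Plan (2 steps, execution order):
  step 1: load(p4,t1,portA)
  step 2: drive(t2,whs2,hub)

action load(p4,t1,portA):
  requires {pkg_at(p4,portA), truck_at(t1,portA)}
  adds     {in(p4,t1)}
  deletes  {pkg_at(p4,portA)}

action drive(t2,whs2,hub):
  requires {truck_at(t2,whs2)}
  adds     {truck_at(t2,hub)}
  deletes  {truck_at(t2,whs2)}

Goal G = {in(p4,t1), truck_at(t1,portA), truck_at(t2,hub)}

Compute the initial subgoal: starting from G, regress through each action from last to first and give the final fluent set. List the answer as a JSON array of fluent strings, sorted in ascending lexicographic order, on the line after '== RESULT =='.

Regress step by step:
  through step 2 (drive(t2,whs2,hub)): drop {truck_at(t2,hub)}, keep {in(p4,t1), truck_at(t1,portA)}, require {truck_at(t2,whs2)}
    → {in(p4,t1), truck_at(t1,portA), truck_at(t2,whs2)}
  through step 1 (load(p4,t1,portA)): drop {in(p4,t1)}, keep {truck_at(t1,portA), truck_at(t2,whs2)}, require {pkg_at(p4,portA), truck_at(t1,portA)}
    → {pkg_at(p4,portA), truck_at(t1,portA), truck_at(t2,whs2)}

== RESULT ==
["pkg_at(p4,portA)", "truck_at(t1,portA)", "truck_at(t2,whs2)"]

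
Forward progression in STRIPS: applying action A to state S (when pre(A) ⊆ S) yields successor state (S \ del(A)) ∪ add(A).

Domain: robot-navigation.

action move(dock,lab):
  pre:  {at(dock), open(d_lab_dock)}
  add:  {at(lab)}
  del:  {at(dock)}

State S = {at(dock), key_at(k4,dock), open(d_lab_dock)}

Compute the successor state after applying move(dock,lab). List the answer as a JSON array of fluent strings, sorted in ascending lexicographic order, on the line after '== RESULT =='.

Compute (S \ del) ∪ add:
  pre ⊆ S: {at(dock), open(d_lab_dock)} ⊆ S  — applicable
  S \ del = {key_at(k4,dock), open(d_lab_dock)}
  ∪ add   = {at(lab), key_at(k4,dock), open(d_lab_dock)}

== RESULT ==
["at(lab)", "key_at(k4,dock)", "open(d_lab_dock)"]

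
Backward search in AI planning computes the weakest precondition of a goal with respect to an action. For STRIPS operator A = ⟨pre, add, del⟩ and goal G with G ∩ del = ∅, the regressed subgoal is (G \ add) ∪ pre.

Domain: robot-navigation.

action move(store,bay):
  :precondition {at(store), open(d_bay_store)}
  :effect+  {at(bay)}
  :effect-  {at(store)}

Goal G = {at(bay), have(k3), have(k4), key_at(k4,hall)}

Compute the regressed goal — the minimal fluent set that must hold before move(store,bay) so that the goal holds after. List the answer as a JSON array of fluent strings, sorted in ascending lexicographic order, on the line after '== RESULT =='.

Compute (G \ add) ∪ pre:
  G ∩ del = {}  (empty — regression defined)
  G \ add = {at(bay), have(k3), have(k4), key_at(k4,hall)} \ {at(bay)} = {have(k3), have(k4), key_at(k4,hall)}
  ∪ pre   = {have(k3), have(k4), key_at(k4,hall)} ∪ {at(store), open(d_bay_store)}
          = {at(store), have(k3), have(k4), key_at(k4,hall), open(d_bay_store)}

== RESULT ==
["at(store)", "have(k3)", "have(k4)", "key_at(k4,hall)", "open(d_bay_store)"]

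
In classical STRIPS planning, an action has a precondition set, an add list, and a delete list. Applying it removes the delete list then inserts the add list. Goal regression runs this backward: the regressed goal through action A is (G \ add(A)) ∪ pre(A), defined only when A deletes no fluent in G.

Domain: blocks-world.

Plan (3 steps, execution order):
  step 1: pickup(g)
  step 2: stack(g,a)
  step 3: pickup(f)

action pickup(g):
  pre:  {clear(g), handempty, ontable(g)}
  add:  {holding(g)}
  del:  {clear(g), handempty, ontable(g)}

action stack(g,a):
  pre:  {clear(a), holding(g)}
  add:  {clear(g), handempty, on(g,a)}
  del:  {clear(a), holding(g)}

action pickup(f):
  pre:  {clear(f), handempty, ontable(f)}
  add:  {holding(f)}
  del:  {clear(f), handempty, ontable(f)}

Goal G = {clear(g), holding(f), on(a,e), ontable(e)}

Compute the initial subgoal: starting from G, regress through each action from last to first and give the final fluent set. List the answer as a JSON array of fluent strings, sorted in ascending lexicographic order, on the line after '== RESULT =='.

Regress step by step:
  through step 3 (pickup(f)): drop {holding(f)}, keep {clear(g), on(a,e), ontable(e)}, require {clear(f), handempty, ontable(f)}
    → {clear(f), clear(g), handempty, on(a,e), ontable(e), ontable(f)}
  through step 2 (stack(g,a)): drop {clear(g), handempty}, keep {clear(f), on(a,e), ontable(e), ontable(f)}, require {clear(a), holding(g)}
    → {clear(a), clear(f), holding(g), on(a,e), ontable(e), ontable(f)}
  through step 1 (pickup(g)): drop {holding(g)}, keep {clear(a), clear(f), on(a,e), ontable(e), ontable(f)}, require {clear(g), handempty, ontable(g)}
    → {clear(a), clear(f), clear(g), handempty, on(a,e), ontable(e), ontable(f), ontable(g)}

== RESULT ==
["clear(a)", "clear(f)", "clear(g)", "handempty", "on(a,e)", "ontable(e)", "ontable(f)", "ontable(g)"]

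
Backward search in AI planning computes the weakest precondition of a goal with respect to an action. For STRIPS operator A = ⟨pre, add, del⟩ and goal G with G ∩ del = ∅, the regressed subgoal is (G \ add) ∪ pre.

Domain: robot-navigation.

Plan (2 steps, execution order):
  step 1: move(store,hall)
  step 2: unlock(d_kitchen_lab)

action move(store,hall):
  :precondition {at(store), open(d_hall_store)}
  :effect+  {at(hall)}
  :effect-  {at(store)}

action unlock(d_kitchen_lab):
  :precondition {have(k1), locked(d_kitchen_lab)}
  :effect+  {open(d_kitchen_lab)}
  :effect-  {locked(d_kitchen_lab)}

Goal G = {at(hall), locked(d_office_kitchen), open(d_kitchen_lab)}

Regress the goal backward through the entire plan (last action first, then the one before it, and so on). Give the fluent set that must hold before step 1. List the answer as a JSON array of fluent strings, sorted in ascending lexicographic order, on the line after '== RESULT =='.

Work backward from the goal:
  through step 2 (unlock(d_kitchen_lab)): drop {open(d_kitchen_lab)}, keep {at(hall), locked(d_office_kitchen)}, require {have(k1), locked(d_kitchen_lab)}
    → {at(hall), have(k1), locked(d_kitchen_lab), locked(d_office_kitchen)}
  through step 1 (move(store,hall)): drop {at(hall)}, keep {have(k1), locked(d_kitchen_lab), locked(d_office_kitchen)}, require {at(store), open(d_hall_store)}
    → {at(store), have(k1), locked(d_kitchen_lab), locked(d_office_kitchen), open(d_hall_store)}

== RESULT ==
["at(store)", "have(k1)", "locked(d_kitchen_lab)", "locked(d_office_kitchen)", "open(d_hall_store)"]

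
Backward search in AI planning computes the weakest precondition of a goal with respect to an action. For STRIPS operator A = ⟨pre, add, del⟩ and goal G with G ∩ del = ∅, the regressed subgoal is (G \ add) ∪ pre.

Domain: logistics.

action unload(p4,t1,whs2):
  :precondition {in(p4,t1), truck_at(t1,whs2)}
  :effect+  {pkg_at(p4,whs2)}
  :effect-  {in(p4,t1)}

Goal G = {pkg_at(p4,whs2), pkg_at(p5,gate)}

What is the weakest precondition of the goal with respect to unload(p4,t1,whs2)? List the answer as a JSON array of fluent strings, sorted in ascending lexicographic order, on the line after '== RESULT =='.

Compute (G \ add) ∪ pre:
  G ∩ del = {}  (empty — regression defined)
  G \ add = {pkg_at(p4,whs2), pkg_at(p5,gate)} \ {pkg_at(p4,whs2)} = {pkg_at(p5,gate)}
  ∪ pre   = {pkg_at(p5,gate)} ∪ {in(p4,t1), truck_at(t1,whs2)}
          = {in(p4,t1), pkg_at(p5,gate), truck_at(t1,whs2)}

== RESULT ==
["in(p4,t1)", "pkg_at(p5,gate)", "truck_at(t1,whs2)"]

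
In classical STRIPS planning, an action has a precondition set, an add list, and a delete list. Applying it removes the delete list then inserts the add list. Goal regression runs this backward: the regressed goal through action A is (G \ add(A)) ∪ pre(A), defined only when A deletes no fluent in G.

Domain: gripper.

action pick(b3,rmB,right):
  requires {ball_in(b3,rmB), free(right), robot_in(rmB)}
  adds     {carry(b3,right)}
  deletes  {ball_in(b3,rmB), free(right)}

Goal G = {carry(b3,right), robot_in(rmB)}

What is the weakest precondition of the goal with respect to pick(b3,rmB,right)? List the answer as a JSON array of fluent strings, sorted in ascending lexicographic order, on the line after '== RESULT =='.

Regress:
  G ∩ del = {}  (empty — regression defined)
  G \ add = {carry(b3,right), robot_in(rmB)} \ {carry(b3,right)} = {robot_in(rmB)}
  ∪ pre   = {robot_in(rmB)} ∪ {ball_in(b3,rmB), free(right), robot_in(rmB)}
          = {ball_in(b3,rmB), free(right), robot_in(rmB)}

== RESULT ==
["ball_in(b3,rmB)", "free(right)", "robot_in(rmB)"]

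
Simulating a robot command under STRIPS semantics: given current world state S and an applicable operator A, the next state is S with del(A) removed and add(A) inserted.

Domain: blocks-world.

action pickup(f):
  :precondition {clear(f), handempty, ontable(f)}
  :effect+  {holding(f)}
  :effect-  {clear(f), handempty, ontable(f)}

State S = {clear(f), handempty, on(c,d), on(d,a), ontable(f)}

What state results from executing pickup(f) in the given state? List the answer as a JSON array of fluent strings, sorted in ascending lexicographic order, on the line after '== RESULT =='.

Compute (S \ del) ∪ add:
  pre ⊆ S: {clear(f), handempty, ontable(f)} ⊆ S  — applicable
  S \ del = {on(c,d), on(d,a)}
  ∪ add   = {holding(f), on(c,d), on(d,a)}

== RESULT ==
["holding(f)", "on(c,d)", "on(d,a)"]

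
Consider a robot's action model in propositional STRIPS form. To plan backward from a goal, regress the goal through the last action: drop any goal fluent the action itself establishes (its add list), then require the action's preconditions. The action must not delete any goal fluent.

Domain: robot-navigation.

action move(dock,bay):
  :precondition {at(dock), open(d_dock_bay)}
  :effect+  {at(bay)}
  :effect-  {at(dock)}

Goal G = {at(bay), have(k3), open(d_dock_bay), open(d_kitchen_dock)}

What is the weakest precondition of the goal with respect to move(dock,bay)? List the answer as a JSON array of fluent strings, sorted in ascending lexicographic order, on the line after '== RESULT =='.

Regress:
  G ∩ del = {}  (empty — regression defined)
  G \ add = {at(bay), have(k3), open(d_dock_bay), open(d_kitchen_dock)} \ {at(bay)} = {have(k3), open(d_dock_bay), open(d_kitchen_dock)}
  ∪ pre   = {have(k3), open(d_dock_bay), open(d_kitchen_dock)} ∪ {at(dock), open(d_dock_bay)}
          = {at(dock), have(k3), open(d_dock_bay), open(d_kitchen_dock)}

== RESULT ==
["at(dock)", "have(k3)", "open(d_dock_bay)", "open(d_kitchen_dock)"]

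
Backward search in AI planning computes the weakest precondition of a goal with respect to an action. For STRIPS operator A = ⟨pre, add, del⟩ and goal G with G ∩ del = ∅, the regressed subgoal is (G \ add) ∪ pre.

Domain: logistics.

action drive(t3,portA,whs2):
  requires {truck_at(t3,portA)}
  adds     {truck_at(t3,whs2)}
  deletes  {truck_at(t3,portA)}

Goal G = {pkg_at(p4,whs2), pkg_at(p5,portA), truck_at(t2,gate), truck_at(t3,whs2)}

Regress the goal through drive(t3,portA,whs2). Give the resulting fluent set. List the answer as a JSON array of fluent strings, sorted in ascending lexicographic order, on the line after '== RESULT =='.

Compute (G \ add) ∪ pre:
  G ∩ del = {}  (empty — regression defined)
  G \ add = {pkg_at(p4,whs2), pkg_at(p5,portA), truck_at(t2,gate), truck_at(t3,whs2)} \ {truck_at(t3,whs2)} = {pkg_at(p4,whs2), pkg_at(p5,portA), truck_at(t2,gate)}
  ∪ pre   = {pkg_at(p4,whs2), pkg_at(p5,portA), truck_at(t2,gate)} ∪ {truck_at(t3,portA)}
          = {pkg_at(p4,whs2), pkg_at(p5,portA), truck_at(t2,gate), truck_at(t3,portA)}

== RESULT ==
["pkg_at(p4,whs2)", "pkg_at(p5,portA)", "truck_at(t2,gate)", "truck_at(t3,portA)"]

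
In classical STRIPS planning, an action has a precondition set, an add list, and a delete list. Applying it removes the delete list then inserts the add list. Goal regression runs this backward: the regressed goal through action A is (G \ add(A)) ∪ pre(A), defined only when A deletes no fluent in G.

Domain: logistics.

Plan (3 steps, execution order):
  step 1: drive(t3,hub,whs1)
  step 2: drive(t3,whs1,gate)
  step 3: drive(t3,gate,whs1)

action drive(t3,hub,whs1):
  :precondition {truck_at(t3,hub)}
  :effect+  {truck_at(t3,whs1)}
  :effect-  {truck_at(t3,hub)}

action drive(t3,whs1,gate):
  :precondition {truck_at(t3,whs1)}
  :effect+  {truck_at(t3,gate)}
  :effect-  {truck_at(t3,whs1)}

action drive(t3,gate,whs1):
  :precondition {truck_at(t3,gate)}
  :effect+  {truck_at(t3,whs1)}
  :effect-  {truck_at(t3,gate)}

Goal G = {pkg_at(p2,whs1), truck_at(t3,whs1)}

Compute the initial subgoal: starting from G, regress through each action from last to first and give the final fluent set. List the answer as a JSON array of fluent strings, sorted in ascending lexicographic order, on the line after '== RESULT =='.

Regress step by step:
  through step 3 (drive(t3,gate,whs1)): drop {truck_at(t3,whs1)}, keep {pkg_at(p2,whs1)}, require {truck_at(t3,gate)}
    → {pkg_at(p2,whs1), truck_at(t3,gate)}
  through step 2 (drive(t3,whs1,gate)): drop {truck_at(t3,gate)}, keep {pkg_at(p2,whs1)}, require {truck_at(t3,whs1)}
    → {pkg_at(p2,whs1), truck_at(t3,whs1)}
  through step 1 (drive(t3,hub,whs1)): drop {truck_at(t3,whs1)}, keep {pkg_at(p2,whs1)}, require {truck_at(t3,hub)}
    → {pkg_at(p2,whs1), truck_at(t3,hub)}

== RESULT ==
["pkg_at(p2,whs1)", "truck_at(t3,hub)"]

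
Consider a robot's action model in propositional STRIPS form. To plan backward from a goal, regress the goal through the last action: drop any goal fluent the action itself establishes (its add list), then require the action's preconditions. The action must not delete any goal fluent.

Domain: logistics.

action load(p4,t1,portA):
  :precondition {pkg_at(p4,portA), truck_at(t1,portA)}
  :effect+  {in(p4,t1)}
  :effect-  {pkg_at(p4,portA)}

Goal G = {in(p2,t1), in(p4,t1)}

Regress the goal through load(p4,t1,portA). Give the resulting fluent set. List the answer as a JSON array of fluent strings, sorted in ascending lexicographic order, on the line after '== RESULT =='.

Compute (G \ add) ∪ pre:
  G ∩ del = {}  (empty — regression defined)
  G \ add = {in(p2,t1), in(p4,t1)} \ {in(p4,t1)} = {in(p2,t1)}
  ∪ pre   = {in(p2,t1)} ∪ {pkg_at(p4,portA), truck_at(t1,portA)}
          = {in(p2,t1), pkg_at(p4,portA), truck_at(t1,portA)}

== RESULT ==
["in(p2,t1)", "pkg_at(p4,portA)", "truck_at(t1,portA)"]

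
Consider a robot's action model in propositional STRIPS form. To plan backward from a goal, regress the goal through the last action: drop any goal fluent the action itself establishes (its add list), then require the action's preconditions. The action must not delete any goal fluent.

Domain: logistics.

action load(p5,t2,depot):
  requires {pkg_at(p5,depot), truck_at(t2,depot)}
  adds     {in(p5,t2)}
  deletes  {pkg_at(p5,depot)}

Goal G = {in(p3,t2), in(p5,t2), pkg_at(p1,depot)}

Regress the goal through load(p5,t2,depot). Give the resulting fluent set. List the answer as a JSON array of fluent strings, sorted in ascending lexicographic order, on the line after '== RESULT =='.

Regress:
  G ∩ del = {}  (empty — regression defined)
  G \ add = {in(p3,t2), in(p5,t2), pkg_at(p1,depot)} \ {in(p5,t2)} = {in(p3,t2), pkg_at(p1,depot)}
  ∪ pre   = {in(p3,t2), pkg_at(p1,depot)} ∪ {pkg_at(p5,depot), truck_at(t2,depot)}
          = {in(p3,t2), pkg_at(p1,depot), pkg_at(p5,depot), truck_at(t2,depot)}

== RESULT ==
["in(p3,t2)", "pkg_at(p1,depot)", "pkg_at(p5,depot)", "truck_at(t2,depot)"]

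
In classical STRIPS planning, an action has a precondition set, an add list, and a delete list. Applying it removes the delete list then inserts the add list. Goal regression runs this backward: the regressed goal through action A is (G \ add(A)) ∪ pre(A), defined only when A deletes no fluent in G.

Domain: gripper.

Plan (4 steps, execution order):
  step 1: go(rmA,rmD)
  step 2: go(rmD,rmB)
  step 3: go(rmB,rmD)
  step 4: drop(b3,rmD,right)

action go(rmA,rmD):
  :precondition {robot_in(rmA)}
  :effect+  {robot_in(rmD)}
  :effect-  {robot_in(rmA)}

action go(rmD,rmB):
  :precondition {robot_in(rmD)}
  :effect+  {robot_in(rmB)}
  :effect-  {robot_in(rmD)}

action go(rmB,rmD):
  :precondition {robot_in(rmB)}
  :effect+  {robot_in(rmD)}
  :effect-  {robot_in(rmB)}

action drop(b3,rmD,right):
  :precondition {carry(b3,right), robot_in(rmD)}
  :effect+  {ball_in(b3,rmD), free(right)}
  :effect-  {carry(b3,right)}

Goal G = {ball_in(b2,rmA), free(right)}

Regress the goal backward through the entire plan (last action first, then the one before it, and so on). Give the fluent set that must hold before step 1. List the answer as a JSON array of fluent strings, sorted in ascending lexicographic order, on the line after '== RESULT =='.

Work backward from the goal:
  through step 4 (drop(b3,rmD,right)): drop {free(right)}, keep {ball_in(b2,rmA)}, require {carry(b3,right), robot_in(rmD)}
    → {ball_in(b2,rmA), carry(b3,right), robot_in(rmD)}
  through step 3 (go(rmB,rmD)): drop {robot_in(rmD)}, keep {ball_in(b2,rmA), carry(b3,right)}, require {robot_in(rmB)}
    → {ball_in(b2,rmA), carry(b3,right), robot_in(rmB)}
  through step 2 (go(rmD,rmB)): drop {robot_in(rmB)}, keep {ball_in(b2,rmA), carry(b3,right)}, require {robot_in(rmD)}
    → {ball_in(b2,rmA), carry(b3,right), robot_in(rmD)}
  through step 1 (go(rmA,rmD)): drop {robot_in(rmD)}, keep {ball_in(b2,rmA), carry(b3,right)}, require {robot_in(rmA)}
    → {ball_in(b2,rmA), carry(b3,right), robot_in(rmA)}

== RESULT ==
["ball_in(b2,rmA)", "carry(b3,right)", "robot_in(rmA)"]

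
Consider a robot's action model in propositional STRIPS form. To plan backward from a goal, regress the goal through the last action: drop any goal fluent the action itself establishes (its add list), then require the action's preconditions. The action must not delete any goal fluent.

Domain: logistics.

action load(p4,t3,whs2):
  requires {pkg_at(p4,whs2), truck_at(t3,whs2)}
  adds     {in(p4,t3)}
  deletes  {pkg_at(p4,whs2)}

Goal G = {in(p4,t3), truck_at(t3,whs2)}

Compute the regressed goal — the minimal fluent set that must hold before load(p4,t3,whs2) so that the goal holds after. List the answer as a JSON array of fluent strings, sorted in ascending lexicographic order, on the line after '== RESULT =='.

Compute (G \ add) ∪ pre:
  G ∩ del = {}  (empty — regression defined)
  G \ add = {in(p4,t3), truck_at(t3,whs2)} \ {in(p4,t3)} = {truck_at(t3,whs2)}
  ∪ pre   = {truck_at(t3,whs2)} ∪ {pkg_at(p4,whs2), truck_at(t3,whs2)}
          = {pkg_at(p4,whs2), truck_at(t3,whs2)}

== RESULT ==
["pkg_at(p4,whs2)", "truck_at(t3,whs2)"]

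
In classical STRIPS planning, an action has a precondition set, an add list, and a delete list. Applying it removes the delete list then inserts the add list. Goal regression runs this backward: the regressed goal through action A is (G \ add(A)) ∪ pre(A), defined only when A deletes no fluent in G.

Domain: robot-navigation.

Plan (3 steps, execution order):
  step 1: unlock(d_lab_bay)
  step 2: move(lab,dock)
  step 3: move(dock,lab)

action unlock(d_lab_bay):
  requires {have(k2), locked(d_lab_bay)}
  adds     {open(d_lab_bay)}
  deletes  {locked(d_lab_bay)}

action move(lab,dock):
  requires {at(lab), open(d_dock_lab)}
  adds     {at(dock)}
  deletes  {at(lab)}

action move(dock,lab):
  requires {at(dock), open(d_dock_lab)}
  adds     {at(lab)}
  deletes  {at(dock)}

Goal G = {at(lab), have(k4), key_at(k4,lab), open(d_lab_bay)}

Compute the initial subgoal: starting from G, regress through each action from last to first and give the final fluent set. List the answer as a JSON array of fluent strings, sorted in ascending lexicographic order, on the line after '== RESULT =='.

Regress step by step:
  through step 3 (move(dock,lab)): drop {at(lab)}, keep {have(k4), key_at(k4,lab), open(d_lab_bay)}, require {at(dock), open(d_dock_lab)}
    → {at(dock), have(k4), key_at(k4,lab), open(d_dock_lab), open(d_lab_bay)}
  through step 2 (move(lab,dock)): drop {at(dock)}, keep {have(k4), key_at(k4,lab), open(d_dock_lab), open(d_lab_bay)}, require {at(lab), open(d_dock_lab)}
    → {at(lab), have(k4), key_at(k4,lab), open(d_dock_lab), open(d_lab_bay)}
  through step 1 (unlock(d_lab_bay)): drop {open(d_lab_bay)}, keep {at(lab), have(k4), key_at(k4,lab), open(d_dock_lab)}, require {have(k2), locked(d_lab_bay)}
    → {at(lab), have(k2), have(k4), key_at(k4,lab), locked(d_lab_bay), open(d_dock_lab)}

== RESULT ==
["at(lab)", "have(k2)", "have(k4)", "key_at(k4,lab)", "locked(d_lab_bay)", "open(d_dock_lab)"]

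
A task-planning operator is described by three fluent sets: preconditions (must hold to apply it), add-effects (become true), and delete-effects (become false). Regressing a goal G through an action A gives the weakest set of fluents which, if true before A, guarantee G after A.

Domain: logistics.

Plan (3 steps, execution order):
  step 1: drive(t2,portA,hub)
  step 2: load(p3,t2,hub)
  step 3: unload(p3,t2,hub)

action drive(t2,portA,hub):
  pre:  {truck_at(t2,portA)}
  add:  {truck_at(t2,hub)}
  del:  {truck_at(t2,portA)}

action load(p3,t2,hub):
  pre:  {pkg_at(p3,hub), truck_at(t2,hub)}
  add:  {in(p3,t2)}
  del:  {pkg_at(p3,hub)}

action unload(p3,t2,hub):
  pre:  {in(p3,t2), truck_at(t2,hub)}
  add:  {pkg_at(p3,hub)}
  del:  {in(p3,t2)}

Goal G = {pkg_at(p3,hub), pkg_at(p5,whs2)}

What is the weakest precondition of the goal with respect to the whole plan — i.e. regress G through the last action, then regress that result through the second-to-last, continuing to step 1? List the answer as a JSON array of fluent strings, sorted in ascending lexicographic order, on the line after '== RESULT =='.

Work backward from the goal:
  through step 3 (unload(p3,t2,hub)): drop {pkg_at(p3,hub)}, keep {pkg_at(p5,whs2)}, require {in(p3,t2), truck_at(t2,hub)}
    → {in(p3,t2), pkg_at(p5,whs2), truck_at(t2,hub)}
  through step 2 (load(p3,t2,hub)): drop {in(p3,t2)}, keep {pkg_at(p5,whs2), truck_at(t2,hub)}, require {pkg_at(p3,hub), truck_at(t2,hub)}
    → {pkg_at(p3,hub), pkg_at(p5,whs2), truck_at(t2,hub)}
  through step 1 (drive(t2,portA,hub)): drop {truck_at(t2,hub)}, keep {pkg_at(p3,hub), pkg_at(p5,whs2)}, require {truck_at(t2,portA)}
    → {pkg_at(p3,hub), pkg_at(p5,whs2), truck_at(t2,portA)}

== RESULT ==
["pkg_at(p3,hub)", "pkg_at(p5,whs2)", "truck_at(t2,portA)"]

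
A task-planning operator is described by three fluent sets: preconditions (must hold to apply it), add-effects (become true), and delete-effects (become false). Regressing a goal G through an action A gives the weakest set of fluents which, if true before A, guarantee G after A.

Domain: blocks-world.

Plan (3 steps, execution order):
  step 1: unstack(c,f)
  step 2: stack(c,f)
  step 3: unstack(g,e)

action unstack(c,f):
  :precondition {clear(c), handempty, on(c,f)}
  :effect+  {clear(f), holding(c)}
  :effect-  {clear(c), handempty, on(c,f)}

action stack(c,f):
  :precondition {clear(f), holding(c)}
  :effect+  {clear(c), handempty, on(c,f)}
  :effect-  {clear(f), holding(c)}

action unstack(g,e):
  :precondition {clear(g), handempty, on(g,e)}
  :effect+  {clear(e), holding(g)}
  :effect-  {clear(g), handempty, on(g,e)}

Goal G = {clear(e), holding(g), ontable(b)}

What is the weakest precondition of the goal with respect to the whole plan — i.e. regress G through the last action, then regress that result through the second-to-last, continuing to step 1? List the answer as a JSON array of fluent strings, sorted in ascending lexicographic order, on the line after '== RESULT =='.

Work backward from the goal:
  through step 3 (unstack(g,e)): drop {clear(e), holding(g)}, keep {ontable(b)}, require {clear(g), handempty, on(g,e)}
    → {clear(g), handempty, on(g,e), ontable(b)}
  through step 2 (stack(c,f)): drop {handempty}, keep {clear(g), on(g,e), ontable(b)}, require {clear(f), holding(c)}
    → {clear(f), clear(g), holding(c), on(g,e), ontable(b)}
  through step 1 (unstack(c,f)): drop {clear(f), holding(c)}, keep {clear(g), on(g,e), ontable(b)}, require {clear(c), handempty, on(c,f)}
    → {clear(c), clear(g), handempty, on(c,f), on(g,e), ontable(b)}

== RESULT ==
["clear(c)", "clear(g)", "handempty", "on(c,f)", "on(g,e)", "ontable(b)"]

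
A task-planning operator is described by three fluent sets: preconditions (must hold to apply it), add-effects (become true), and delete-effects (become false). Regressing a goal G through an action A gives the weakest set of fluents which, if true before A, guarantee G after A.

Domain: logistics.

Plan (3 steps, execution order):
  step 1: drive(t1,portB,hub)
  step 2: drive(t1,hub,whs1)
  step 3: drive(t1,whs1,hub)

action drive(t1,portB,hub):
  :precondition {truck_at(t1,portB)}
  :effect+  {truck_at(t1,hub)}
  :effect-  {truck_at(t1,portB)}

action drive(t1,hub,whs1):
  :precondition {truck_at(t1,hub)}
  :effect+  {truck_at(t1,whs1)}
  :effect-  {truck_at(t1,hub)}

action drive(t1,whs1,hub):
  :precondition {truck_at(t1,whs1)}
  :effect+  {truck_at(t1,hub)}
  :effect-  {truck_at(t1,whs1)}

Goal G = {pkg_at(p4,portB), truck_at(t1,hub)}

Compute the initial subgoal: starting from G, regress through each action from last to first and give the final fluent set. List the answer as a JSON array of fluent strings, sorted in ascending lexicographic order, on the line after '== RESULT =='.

Work backward from the goal:
  through step 3 (drive(t1,whs1,hub)): drop {truck_at(t1,hub)}, keep {pkg_at(p4,portB)}, require {truck_at(t1,whs1)}
    → {pkg_at(p4,portB), truck_at(t1,whs1)}
  through step 2 (drive(t1,hub,whs1)): drop {truck_at(t1,whs1)}, keep {pkg_at(p4,portB)}, require {truck_at(t1,hub)}
    → {pkg_at(p4,portB), truck_at(t1,hub)}
  through step 1 (drive(t1,portB,hub)): drop {truck_at(t1,hub)}, keep {pkg_at(p4,portB)}, require {truck_at(t1,portB)}
    → {pkg_at(p4,portB), truck_at(t1,portB)}

== RESULT ==
["pkg_at(p4,portB)", "truck_at(t1,portB)"]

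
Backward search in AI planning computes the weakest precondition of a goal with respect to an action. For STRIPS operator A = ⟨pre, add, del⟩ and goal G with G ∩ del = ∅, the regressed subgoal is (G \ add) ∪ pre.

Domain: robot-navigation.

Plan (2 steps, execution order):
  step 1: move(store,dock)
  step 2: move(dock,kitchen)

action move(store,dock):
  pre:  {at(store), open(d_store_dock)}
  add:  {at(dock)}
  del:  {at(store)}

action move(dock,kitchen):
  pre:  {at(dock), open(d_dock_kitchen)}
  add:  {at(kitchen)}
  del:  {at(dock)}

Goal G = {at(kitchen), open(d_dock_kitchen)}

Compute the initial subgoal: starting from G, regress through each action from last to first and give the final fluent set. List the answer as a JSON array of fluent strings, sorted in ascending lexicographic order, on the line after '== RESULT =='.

Work backward from the goal:
  through step 2 (move(dock,kitchen)): drop {at(kitchen)}, keep {open(d_dock_kitchen)}, require {at(dock), open(d_dock_kitchen)}
    → {at(dock), open(d_dock_kitchen)}
  through step 1 (move(store,dock)): drop {at(dock)}, keep {open(d_dock_kitchen)}, require {at(store), open(d_store_dock)}
    → {at(store), open(d_dock_kitchen), open(d_store_dock)}

== RESULT ==
["at(store)", "open(d_dock_kitchen)", "open(d_store_dock)"]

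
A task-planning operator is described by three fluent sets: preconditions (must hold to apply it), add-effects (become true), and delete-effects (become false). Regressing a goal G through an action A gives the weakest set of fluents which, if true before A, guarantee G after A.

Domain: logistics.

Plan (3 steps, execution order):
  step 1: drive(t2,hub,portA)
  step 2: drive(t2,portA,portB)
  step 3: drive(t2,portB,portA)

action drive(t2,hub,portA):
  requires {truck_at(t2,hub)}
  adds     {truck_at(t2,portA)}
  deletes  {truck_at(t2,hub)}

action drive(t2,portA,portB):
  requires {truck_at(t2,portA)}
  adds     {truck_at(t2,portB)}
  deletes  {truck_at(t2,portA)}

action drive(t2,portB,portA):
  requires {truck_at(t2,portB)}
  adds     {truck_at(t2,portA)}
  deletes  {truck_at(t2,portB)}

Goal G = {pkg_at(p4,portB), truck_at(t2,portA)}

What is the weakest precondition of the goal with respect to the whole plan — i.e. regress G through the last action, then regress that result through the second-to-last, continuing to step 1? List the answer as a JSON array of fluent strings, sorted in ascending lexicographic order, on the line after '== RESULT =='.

Regress step by step:
  through step 3 (drive(t2,portB,portA)): drop {truck_at(t2,portA)}, keep {pkg_at(p4,portB)}, require {truck_at(t2,portB)}
    → {pkg_at(p4,portB), truck_at(t2,portB)}
  through step 2 (drive(t2,portA,portB)): drop {truck_at(t2,portB)}, keep {pkg_at(p4,portB)}, require {truck_at(t2,portA)}
    → {pkg_at(p4,portB), truck_at(t2,portA)}
  through step 1 (drive(t2,hub,portA)): drop {truck_at(t2,portA)}, keep {pkg_at(p4,portB)}, require {truck_at(t2,hub)}
    → {pkg_at(p4,portB), truck_at(t2,hub)}

== RESULT ==
["pkg_at(p4,portB)", "truck_at(t2,hub)"]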